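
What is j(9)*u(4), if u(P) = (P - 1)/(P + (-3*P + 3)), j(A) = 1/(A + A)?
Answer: -1/30 ≈ -0.033333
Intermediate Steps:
j(A) = 1/(2*A)
u(P) = (-1 + P)/(3 - 2*P) (u(P) = (-1 + P)/(P + (3 - 3*P)) = (-1 + P)/(3 - 2*P))
j(9)*u(4) = ((1/2)/9)*((1 - 1*4)/(-3 + 2*4)) = ((1/2)*(1/9))*((1 - 4)/(-3 + 8)) = (-3/5)/18 = ((1/5)*(-3))/18 = (1/18)*(-3/5) = -1/30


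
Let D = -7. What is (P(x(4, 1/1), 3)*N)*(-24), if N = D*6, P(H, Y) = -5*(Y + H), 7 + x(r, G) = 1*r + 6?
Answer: -30240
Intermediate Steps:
x(r, G) = -1 + r (x(r, G) = -7 + (1*r + 6) = -7 + (r + 6) = -7 + (6 + r) = -1 + r)
P(H, Y) = -5*H - 5*Y (P(H, Y) = -5*(H + Y) = -5*H - 5*Y)
N = -42 (N = -7*6 = -42)
(P(x(4, 1/1), 3)*N)*(-24) = ((-5*(-1 + 4) - 5*3)*(-42))*(-24) = ((-5*3 - 15)*(-42))*(-24) = ((-15 - 15)*(-42))*(-24) = -30*(-42)*(-24) = 1260*(-24) = -30240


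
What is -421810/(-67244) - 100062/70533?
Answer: 75238417/15499742 ≈ 4.8542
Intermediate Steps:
-421810/(-67244) - 100062/70533 = -421810*(-1/67244) - 100062*1/70533 = 210905/33622 - 654/461 = 75238417/15499742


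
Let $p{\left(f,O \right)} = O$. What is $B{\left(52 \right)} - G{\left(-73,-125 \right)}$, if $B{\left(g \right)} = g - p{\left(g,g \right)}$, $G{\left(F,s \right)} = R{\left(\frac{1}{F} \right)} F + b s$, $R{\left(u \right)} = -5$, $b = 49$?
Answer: $5760$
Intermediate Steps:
$G{\left(F,s \right)} = - 5 F + 49 s$
$B{\left(g \right)} = 0$ ($B{\left(g \right)} = g - g = 0$)
$B{\left(52 \right)} - G{\left(-73,-125 \right)} = 0 - \left(\left(-5\right) \left(-73\right) + 49 \left(-125\right)\right) = 0 - \left(365 - 6125\right) = 0 - -5760 = 0 + 5760 = 5760$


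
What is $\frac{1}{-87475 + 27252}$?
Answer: $- \frac{1}{60223} \approx -1.6605 \cdot 10^{-5}$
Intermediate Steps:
$\frac{1}{-87475 + 27252} = \frac{1}{-60223} = - \frac{1}{60223}$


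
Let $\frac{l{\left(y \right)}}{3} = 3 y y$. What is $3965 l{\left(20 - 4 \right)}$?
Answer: $9135360$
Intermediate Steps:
$l{\left(y \right)} = 9 y^{2}$ ($l{\left(y \right)} = 3 \cdot 3 y y = 3 \cdot 3 y^{2} = 9 y^{2}$)
$3965 l{\left(20 - 4 \right)} = 3965 \cdot 9 \left(20 - 4\right)^{2} = 3965 \cdot 9 \cdot 16^{2} = 3965 \cdot 9 \cdot 256 = 3965 \cdot 2304 = 9135360$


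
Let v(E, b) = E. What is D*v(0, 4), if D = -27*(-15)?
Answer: 0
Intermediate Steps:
D = 405
D*v(0, 4) = 405*0 = 0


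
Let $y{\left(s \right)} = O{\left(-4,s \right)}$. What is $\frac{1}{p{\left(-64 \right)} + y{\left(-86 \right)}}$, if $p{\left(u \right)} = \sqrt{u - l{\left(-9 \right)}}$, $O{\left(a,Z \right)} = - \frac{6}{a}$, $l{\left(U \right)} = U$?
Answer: $\frac{6}{229} - \frac{4 i \sqrt{55}}{229} \approx 0.026201 - 0.12954 i$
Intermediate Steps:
$y{\left(s \right)} = \frac{3}{2}$ ($y{\left(s \right)} = - \frac{6}{-4} = \left(-6\right) \left(- \frac{1}{4}\right) = \frac{3}{2}$)
$p{\left(u \right)} = \sqrt{9 + u}$ ($p{\left(u \right)} = \sqrt{u - -9} = \sqrt{u + 9} = \sqrt{9 + u}$)
$\frac{1}{p{\left(-64 \right)} + y{\left(-86 \right)}} = \frac{1}{\sqrt{9 - 64} + \frac{3}{2}} = \frac{1}{\sqrt{-55} + \frac{3}{2}} = \frac{1}{i \sqrt{55} + \frac{3}{2}} = \frac{1}{\frac{3}{2} + i \sqrt{55}}$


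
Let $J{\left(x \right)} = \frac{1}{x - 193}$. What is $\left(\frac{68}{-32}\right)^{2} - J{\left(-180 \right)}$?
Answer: $\frac{107861}{23872} \approx 4.5183$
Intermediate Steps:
$J{\left(x \right)} = \frac{1}{-193 + x}$
$\left(\frac{68}{-32}\right)^{2} - J{\left(-180 \right)} = \left(\frac{68}{-32}\right)^{2} - \frac{1}{-193 - 180} = \left(68 \left(- \frac{1}{32}\right)\right)^{2} - \frac{1}{-373} = \left(- \frac{17}{8}\right)^{2} - - \frac{1}{373} = \frac{289}{64} + \frac{1}{373} = \frac{107861}{23872}$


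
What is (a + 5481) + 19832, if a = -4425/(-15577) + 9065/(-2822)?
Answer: 1112587577867/43958294 ≈ 25310.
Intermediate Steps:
a = -128718155/43958294 (a = -4425*(-1/15577) + 9065*(-1/2822) = 4425/15577 - 9065/2822 = -128718155/43958294 ≈ -2.9282)
(a + 5481) + 19832 = (-128718155/43958294 + 5481) + 19832 = 240806691259/43958294 + 19832 = 1112587577867/43958294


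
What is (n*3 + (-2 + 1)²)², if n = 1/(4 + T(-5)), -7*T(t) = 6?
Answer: 1849/484 ≈ 3.8202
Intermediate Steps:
T(t) = -6/7 (T(t) = -⅐*6 = -6/7)
n = 7/22 (n = 1/(4 - 6/7) = 1/(22/7) = 7/22 ≈ 0.31818)
(n*3 + (-2 + 1)²)² = ((7/22)*3 + (-2 + 1)²)² = (21/22 + (-1)²)² = (21/22 + 1)² = (43/22)² = 1849/484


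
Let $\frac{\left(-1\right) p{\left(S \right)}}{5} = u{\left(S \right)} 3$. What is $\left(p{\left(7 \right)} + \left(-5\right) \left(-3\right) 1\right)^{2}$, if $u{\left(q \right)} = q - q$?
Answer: $225$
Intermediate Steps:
$u{\left(q \right)} = 0$
$p{\left(S \right)} = 0$ ($p{\left(S \right)} = - 5 \cdot 0 \cdot 3 = \left(-5\right) 0 = 0$)
$\left(p{\left(7 \right)} + \left(-5\right) \left(-3\right) 1\right)^{2} = \left(0 + \left(-5\right) \left(-3\right) 1\right)^{2} = \left(0 + 15 \cdot 1\right)^{2} = \left(0 + 15\right)^{2} = 15^{2} = 225$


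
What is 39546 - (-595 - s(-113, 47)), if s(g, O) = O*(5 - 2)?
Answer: 40282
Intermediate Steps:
s(g, O) = 3*O (s(g, O) = O*3 = 3*O)
39546 - (-595 - s(-113, 47)) = 39546 - (-595 - 3*47) = 39546 - (-595 - 1*141) = 39546 - (-595 - 141) = 39546 - 1*(-736) = 39546 + 736 = 40282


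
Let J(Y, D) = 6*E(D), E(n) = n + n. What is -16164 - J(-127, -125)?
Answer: -14664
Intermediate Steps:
E(n) = 2*n
J(Y, D) = 12*D (J(Y, D) = 6*(2*D) = 12*D)
-16164 - J(-127, -125) = -16164 - 12*(-125) = -16164 - 1*(-1500) = -16164 + 1500 = -14664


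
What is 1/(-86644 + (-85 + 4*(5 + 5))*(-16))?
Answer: -1/85924 ≈ -1.1638e-5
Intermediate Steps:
1/(-86644 + (-85 + 4*(5 + 5))*(-16)) = 1/(-86644 + (-85 + 4*10)*(-16)) = 1/(-86644 + (-85 + 40)*(-16)) = 1/(-86644 - 45*(-16)) = 1/(-86644 + 720) = 1/(-85924) = -1/85924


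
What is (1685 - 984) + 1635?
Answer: 2336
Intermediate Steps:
(1685 - 984) + 1635 = 701 + 1635 = 2336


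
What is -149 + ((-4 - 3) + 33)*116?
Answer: 2867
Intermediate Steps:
-149 + ((-4 - 3) + 33)*116 = -149 + (-7 + 33)*116 = -149 + 26*116 = -149 + 3016 = 2867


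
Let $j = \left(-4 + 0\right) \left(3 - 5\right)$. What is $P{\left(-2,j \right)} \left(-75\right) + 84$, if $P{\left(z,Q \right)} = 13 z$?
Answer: $2034$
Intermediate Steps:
$j = 8$ ($j = \left(-4\right) \left(-2\right) = 8$)
$P{\left(-2,j \right)} \left(-75\right) + 84 = 13 \left(-2\right) \left(-75\right) + 84 = \left(-26\right) \left(-75\right) + 84 = 1950 + 84 = 2034$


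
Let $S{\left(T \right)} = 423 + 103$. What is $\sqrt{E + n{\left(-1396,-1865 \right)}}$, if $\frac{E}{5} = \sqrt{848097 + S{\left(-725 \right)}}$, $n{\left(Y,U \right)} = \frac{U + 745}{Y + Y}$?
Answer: $\frac{\sqrt{48860 + 609005 \sqrt{848623}}}{349} \approx 67.871$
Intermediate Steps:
$n{\left(Y,U \right)} = \frac{745 + U}{2 Y}$
$S{\left(T \right)} = 526$
$E = 5 \sqrt{848623}$ ($E = 5 \sqrt{848097 + 526} = 5 \sqrt{848623} \approx 4606.0$)
$\sqrt{E + n{\left(-1396,-1865 \right)}} = \sqrt{5 \sqrt{848623} + \frac{745 - 1865}{2 \left(-1396\right)}} = \sqrt{5 \sqrt{848623} + \frac{1}{2} \left(- \frac{1}{1396}\right) \left(-1120\right)} = \sqrt{5 \sqrt{848623} + \frac{140}{349}} = \sqrt{\frac{140}{349} + 5 \sqrt{848623}}$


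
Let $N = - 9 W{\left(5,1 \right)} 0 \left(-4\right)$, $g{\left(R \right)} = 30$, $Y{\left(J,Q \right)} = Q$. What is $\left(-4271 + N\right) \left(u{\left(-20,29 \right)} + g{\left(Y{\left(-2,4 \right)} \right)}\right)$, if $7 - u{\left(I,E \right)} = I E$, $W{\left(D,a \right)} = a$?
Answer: $-2635207$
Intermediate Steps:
$u{\left(I,E \right)} = 7 - E I$ ($u{\left(I,E \right)} = 7 - I E = 7 - E I$)
$N = 0$ ($N = \left(-9\right) 1 \cdot 0 \left(-4\right) = \left(-9\right) 0 = 0$)
$\left(-4271 + N\right) \left(u{\left(-20,29 \right)} + g{\left(Y{\left(-2,4 \right)} \right)}\right) = \left(-4271 + 0\right) \left(\left(7 - 29 \left(-20\right)\right) + 30\right) = - 4271 \left(\left(7 + 580\right) + 30\right) = - 4271 \left(587 + 30\right) = \left(-4271\right) 617 = -2635207$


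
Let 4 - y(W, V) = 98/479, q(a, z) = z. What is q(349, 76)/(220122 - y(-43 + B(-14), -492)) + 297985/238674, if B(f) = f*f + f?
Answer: 2618934991583/2097081653490 ≈ 1.2488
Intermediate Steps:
B(f) = f + f² (B(f) = f² + f = f + f²)
y(W, V) = 1818/479 (y(W, V) = 4 - 98/479 = 1818/479)
q(349, 76)/(220122 - y(-43 + B(-14), -492)) + 297985/238674 = 76/(220122 - 1*1818/479) + 297985/238674 = 76/(220122 - 1818/479) + 297985*(1/238674) = 76/(105436620/479) + 297985/238674 = 76*(479/105436620) + 297985/238674 = 9101/26359155 + 297985/238674 = 2618934991583/2097081653490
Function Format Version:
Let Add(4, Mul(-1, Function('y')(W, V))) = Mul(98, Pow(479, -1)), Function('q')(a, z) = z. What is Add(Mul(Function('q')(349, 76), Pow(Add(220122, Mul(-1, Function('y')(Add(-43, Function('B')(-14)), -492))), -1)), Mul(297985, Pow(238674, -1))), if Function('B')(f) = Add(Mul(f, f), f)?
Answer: Rational(2618934991583, 2097081653490) ≈ 1.2488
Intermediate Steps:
Function('B')(f) = Add(f, Pow(f, 2)) (Function('B')(f) = Add(Pow(f, 2), f) = Add(f, Pow(f, 2)))
Function('y')(W, V) = Rational(1818, 479) (Function('y')(W, V) = Add(4, Mul(-1, Mul(98, Pow(479, -1)))) = Add(4, Mul(-1, Mul(98, Rational(1, 479)))) = Add(4, Mul(-1, Rational(98, 479))) = Add(4, Rational(-98, 479)) = Rational(1818, 479))
Add(Mul(Function('q')(349, 76), Pow(Add(220122, Mul(-1, Function('y')(Add(-43, Function('B')(-14)), -492))), -1)), Mul(297985, Pow(238674, -1))) = Add(Mul(76, Pow(Add(220122, Mul(-1, Rational(1818, 479))), -1)), Mul(297985, Pow(238674, -1))) = Add(Mul(76, Pow(Add(220122, Rational(-1818, 479)), -1)), Mul(297985, Rational(1, 238674))) = Add(Mul(76, Pow(Rational(105436620, 479), -1)), Rational(297985, 238674)) = Add(Mul(76, Rational(479, 105436620)), Rational(297985, 238674)) = Add(Rational(9101, 26359155), Rational(297985, 238674)) = Rational(2618934991583, 2097081653490)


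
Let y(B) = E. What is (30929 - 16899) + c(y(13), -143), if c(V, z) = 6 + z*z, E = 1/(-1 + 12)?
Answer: 34485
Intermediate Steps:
E = 1/11 ≈ 0.090909
y(B) = 1/11
c(V, z) = 6 + z²
(30929 - 16899) + c(y(13), -143) = (30929 - 16899) + (6 + (-143)²) = 14030 + (6 + 20449) = 14030 + 20455 = 34485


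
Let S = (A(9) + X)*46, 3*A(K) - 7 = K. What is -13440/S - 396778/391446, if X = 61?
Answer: -4853802133/895824171 ≈ -5.4183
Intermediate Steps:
A(K) = 7/3 + K/3
S = 9154/3 (S = ((7/3 + (1/3)*9) + 61)*46 = ((7/3 + 3) + 61)*46 = (16/3 + 61)*46 = (199/3)*46 = 9154/3 ≈ 3051.3)
-13440/S - 396778/391446 = -13440/9154/3 - 396778/391446 = -13440*3/9154 - 396778*1/391446 = -20160/4577 - 198389/195723 = -4853802133/895824171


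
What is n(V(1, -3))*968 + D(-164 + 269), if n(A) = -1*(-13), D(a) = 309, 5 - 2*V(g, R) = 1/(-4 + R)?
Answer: 12893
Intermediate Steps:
V(g, R) = 5/2 - 1/(2*(-4 + R))
n(A) = 13
n(V(1, -3))*968 + D(-164 + 269) = 13*968 + 309 = 12584 + 309 = 12893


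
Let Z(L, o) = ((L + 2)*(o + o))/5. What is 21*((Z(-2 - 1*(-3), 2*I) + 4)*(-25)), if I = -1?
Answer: -840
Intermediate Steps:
Z(L, o) = 2*o*(2 + L)/5 (Z(L, o) = ((2 + L)*(2*o))*(⅕) = (2*o*(2 + L))*(⅕) = 2*o*(2 + L)/5)
21*((Z(-2 - 1*(-3), 2*I) + 4)*(-25)) = 21*((2*(2*(-1))*(2 + (-2 - 1*(-3)))/5 + 4)*(-25)) = 21*(((⅖)*(-2)*(2 + (-2 + 3)) + 4)*(-25)) = 21*(((⅖)*(-2)*(2 + 1) + 4)*(-25)) = 21*(((⅖)*(-2)*3 + 4)*(-25)) = 21*((-12/5 + 4)*(-25)) = 21*((8/5)*(-25)) = 21*(-40) = -840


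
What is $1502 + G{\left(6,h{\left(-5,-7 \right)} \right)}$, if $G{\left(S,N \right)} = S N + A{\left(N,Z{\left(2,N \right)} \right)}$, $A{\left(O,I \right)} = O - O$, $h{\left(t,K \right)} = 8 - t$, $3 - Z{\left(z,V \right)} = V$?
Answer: $1580$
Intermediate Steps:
$Z{\left(z,V \right)} = 3 - V$
$A{\left(O,I \right)} = 0$
$G{\left(S,N \right)} = N S$ ($G{\left(S,N \right)} = S N + 0 = N S + 0 = N S$)
$1502 + G{\left(6,h{\left(-5,-7 \right)} \right)} = 1502 + \left(8 - -5\right) 6 = 1502 + \left(8 + 5\right) 6 = 1502 + 13 \cdot 6 = 1502 + 78 = 1580$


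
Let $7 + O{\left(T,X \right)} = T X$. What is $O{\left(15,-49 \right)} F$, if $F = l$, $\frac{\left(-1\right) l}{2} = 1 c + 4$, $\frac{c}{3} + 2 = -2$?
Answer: $-11872$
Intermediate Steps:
$O{\left(T,X \right)} = -7 + T X$
$c = -12$ ($c = -6 + 3 \left(-2\right) = -6 - 6 = -12$)
$l = 16$ ($l = - 2 \left(1 \left(-12\right) + 4\right) = - 2 \left(-12 + 4\right) = \left(-2\right) \left(-8\right) = 16$)
$F = 16$
$O{\left(15,-49 \right)} F = \left(-7 + 15 \left(-49\right)\right) 16 = \left(-7 - 735\right) 16 = \left(-742\right) 16 = -11872$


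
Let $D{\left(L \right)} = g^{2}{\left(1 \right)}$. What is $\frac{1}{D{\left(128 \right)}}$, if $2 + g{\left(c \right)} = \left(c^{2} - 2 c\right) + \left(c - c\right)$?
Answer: $\frac{1}{9} \approx 0.11111$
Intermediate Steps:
$g{\left(c \right)} = -2 + c^{2} - 2 c$ ($g{\left(c \right)} = -2 + \left(\left(c^{2} - 2 c\right) + \left(c - c\right)\right) = -2 + \left(\left(c^{2} - 2 c\right) + 0\right) = -2 + \left(c^{2} - 2 c\right) = -2 + c^{2} - 2 c$)
$D{\left(L \right)} = 9$ ($D{\left(L \right)} = \left(-2 + 1^{2} - 2\right)^{2} = \left(-2 + 1 - 2\right)^{2} = \left(-3\right)^{2} = 9$)
$\frac{1}{D{\left(128 \right)}} = \frac{1}{9}$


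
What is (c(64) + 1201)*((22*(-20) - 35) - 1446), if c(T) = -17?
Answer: -2274464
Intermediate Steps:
(c(64) + 1201)*((22*(-20) - 35) - 1446) = (-17 + 1201)*((22*(-20) - 35) - 1446) = 1184*((-440 - 35) - 1446) = 1184*(-475 - 1446) = 1184*(-1921) = -2274464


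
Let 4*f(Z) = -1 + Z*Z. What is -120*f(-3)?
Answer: -240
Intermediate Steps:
f(Z) = -1/4 + Z**2/4 (f(Z) = (-1 + Z*Z)/4 = (-1 + Z**2)/4 = -1/4 + Z**2/4)
-120*f(-3) = -120*(-1/4 + (1/4)*(-3)**2) = -120*(-1/4 + (1/4)*9) = -120*(-1/4 + 9/4) = -120*2 = -240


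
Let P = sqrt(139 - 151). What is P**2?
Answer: -12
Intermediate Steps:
P = 2*I*sqrt(3) (P = sqrt(-12) = 2*I*sqrt(3) ≈ 3.4641*I)
P**2 = (2*I*sqrt(3))**2 = -12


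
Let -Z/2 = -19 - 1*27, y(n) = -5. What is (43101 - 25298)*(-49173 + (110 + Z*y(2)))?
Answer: -881657969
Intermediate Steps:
Z = 92 (Z = -2*(-19 - 1*27) = -2*(-19 - 27) = -2*(-46) = 92)
(43101 - 25298)*(-49173 + (110 + Z*y(2))) = (43101 - 25298)*(-49173 + (110 + 92*(-5))) = 17803*(-49173 + (110 - 460)) = 17803*(-49173 - 350) = 17803*(-49523) = -881657969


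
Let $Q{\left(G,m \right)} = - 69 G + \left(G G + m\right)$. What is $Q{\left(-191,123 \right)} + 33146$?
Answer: $82929$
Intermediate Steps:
$Q{\left(G,m \right)} = m + G^{2} - 69 G$ ($Q{\left(G,m \right)} = - 69 G + \left(G^{2} + m\right) = - 69 G + \left(m + G^{2}\right) = m + G^{2} - 69 G$)
$Q{\left(-191,123 \right)} + 33146 = \left(123 + \left(-191\right)^{2} - -13179\right) + 33146 = \left(123 + 36481 + 13179\right) + 33146 = 49783 + 33146 = 82929$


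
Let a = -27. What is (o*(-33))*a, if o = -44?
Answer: -39204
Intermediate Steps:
(o*(-33))*a = -44*(-33)*(-27) = 1452*(-27) = -39204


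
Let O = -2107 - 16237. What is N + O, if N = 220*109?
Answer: 5636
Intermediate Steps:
O = -18344
N = 23980
N + O = 23980 - 18344 = 5636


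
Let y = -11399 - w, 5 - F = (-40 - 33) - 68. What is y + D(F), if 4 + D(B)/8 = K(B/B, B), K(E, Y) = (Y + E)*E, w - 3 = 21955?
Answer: -32213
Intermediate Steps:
w = 21958 (w = 3 + 21955 = 21958)
K(E, Y) = E*(E + Y) (K(E, Y) = (E + Y)*E = E*(E + Y))
F = 146 (F = 5 - ((-40 - 33) - 68) = 5 - (-73 - 68) = 5 - 1*(-141) = 5 + 141 = 146)
D(B) = -24 + 8*B (D(B) = -32 + 8*((B/B)*(B/B + B)) = -32 + 8*(1*(1 + B)) = -32 + 8*(1 + B) = -32 + (8 + 8*B) = -24 + 8*B)
y = -33357 (y = -11399 - 1*21958 = -11399 - 21958 = -33357)
y + D(F) = -33357 + (-24 + 8*146) = -33357 + (-24 + 1168) = -33357 + 1144 = -32213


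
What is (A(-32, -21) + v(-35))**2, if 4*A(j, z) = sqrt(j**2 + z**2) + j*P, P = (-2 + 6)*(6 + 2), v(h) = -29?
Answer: (1140 - sqrt(1465))**2/16 ≈ 75862.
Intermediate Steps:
P = 32 (P = 4*8 = 32)
A(j, z) = 8*j + sqrt(j**2 + z**2)/4 (A(j, z) = (sqrt(j**2 + z**2) + j*32)/4 = (sqrt(j**2 + z**2) + 32*j)/4 = 8*j + sqrt(j**2 + z**2)/4)
(A(-32, -21) + v(-35))**2 = ((8*(-32) + sqrt((-32)**2 + (-21)**2)/4) - 29)**2 = ((-256 + sqrt(1024 + 441)/4) - 29)**2 = ((-256 + sqrt(1465)/4) - 29)**2 = (-285 + sqrt(1465)/4)**2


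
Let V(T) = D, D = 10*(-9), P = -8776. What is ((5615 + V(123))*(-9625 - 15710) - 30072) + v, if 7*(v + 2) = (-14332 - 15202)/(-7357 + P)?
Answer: -15811011796985/112931 ≈ -1.4001e+8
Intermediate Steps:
D = -90
V(T) = -90
v = -196328/112931 (v = -2 + ((-14332 - 15202)/(-7357 - 8776))/7 = -2 + (-29534/(-16133))/7 = -2 + (-29534*(-1/16133))/7 = -2 + (⅐)*(29534/16133) = -2 + 29534/112931 = -196328/112931 ≈ -1.7385)
((5615 + V(123))*(-9625 - 15710) - 30072) + v = ((5615 - 90)*(-9625 - 15710) - 30072) - 196328/112931 = (5525*(-25335) - 30072) - 196328/112931 = (-139975875 - 30072) - 196328/112931 = -140005947 - 196328/112931 = -15811011796985/112931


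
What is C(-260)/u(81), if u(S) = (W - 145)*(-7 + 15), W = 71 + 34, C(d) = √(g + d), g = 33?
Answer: -I*√227/320 ≈ -0.047083*I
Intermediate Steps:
C(d) = √(33 + d)
W = 105
u(S) = -320 (u(S) = (105 - 145)*(-7 + 15) = -40*8 = -320)
C(-260)/u(81) = √(33 - 260)/(-320) = √(-227)*(-1/320) = (I*√227)*(-1/320) = -I*√227/320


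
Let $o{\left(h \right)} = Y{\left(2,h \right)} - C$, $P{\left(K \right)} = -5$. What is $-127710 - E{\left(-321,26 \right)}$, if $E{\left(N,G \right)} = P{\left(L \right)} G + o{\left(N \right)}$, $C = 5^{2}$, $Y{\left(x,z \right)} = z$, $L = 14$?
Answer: $-127234$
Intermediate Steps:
$C = 25$
$o{\left(h \right)} = -25 + h$ ($o{\left(h \right)} = h - 25 = -25 + h$)
$E{\left(N,G \right)} = -25 + N - 5 G$ ($E{\left(N,G \right)} = - 5 G + \left(-25 + N\right) = -25 + N - 5 G$)
$-127710 - E{\left(-321,26 \right)} = -127710 - \left(-25 - 321 - 130\right) = -127710 - -476 = -127710 + 476 = -127234$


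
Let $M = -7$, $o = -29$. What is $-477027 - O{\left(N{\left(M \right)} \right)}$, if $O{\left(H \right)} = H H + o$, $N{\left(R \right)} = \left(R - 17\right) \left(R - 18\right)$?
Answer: $-836998$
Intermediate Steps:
$N{\left(R \right)} = \left(-18 + R\right) \left(-17 + R\right)$ ($N{\left(R \right)} = \left(-17 + R\right) \left(-18 + R\right) = \left(-18 + R\right) \left(-17 + R\right)$)
$O{\left(H \right)} = -29 + H^{2}$ ($O{\left(H \right)} = H H - 29 = H^{2} - 29 = -29 + H^{2}$)
$-477027 - O{\left(N{\left(M \right)} \right)} = -477027 - \left(-29 + \left(306 + \left(-7\right)^{2} - -245\right)^{2}\right) = -477027 - \left(-29 + \left(306 + 49 + 245\right)^{2}\right) = -477027 - \left(-29 + 600^{2}\right) = -477027 - \left(-29 + 360000\right) = -477027 - 359971 = -836998$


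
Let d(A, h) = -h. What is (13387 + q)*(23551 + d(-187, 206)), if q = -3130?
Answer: 239449665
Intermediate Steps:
(13387 + q)*(23551 + d(-187, 206)) = (13387 - 3130)*(23551 - 1*206) = 10257*(23551 - 206) = 10257*23345 = 239449665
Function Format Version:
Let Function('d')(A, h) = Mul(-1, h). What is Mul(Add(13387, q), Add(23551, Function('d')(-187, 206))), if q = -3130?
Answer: 239449665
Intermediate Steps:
Mul(Add(13387, q), Add(23551, Function('d')(-187, 206))) = Mul(Add(13387, -3130), Add(23551, Mul(-1, 206))) = Mul(10257, Add(23551, -206)) = Mul(10257, 23345) = 239449665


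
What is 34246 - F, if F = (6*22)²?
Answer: 16822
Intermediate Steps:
F = 17424 (F = 132² = 17424)
34246 - F = 34246 - 1*17424 = 34246 - 17424 = 16822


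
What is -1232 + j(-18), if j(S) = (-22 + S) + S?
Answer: -1290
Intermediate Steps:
j(S) = -22 + 2*S
-1232 + j(-18) = -1232 + (-22 + 2*(-18)) = -1232 + (-22 - 36) = -1232 - 58 = -1290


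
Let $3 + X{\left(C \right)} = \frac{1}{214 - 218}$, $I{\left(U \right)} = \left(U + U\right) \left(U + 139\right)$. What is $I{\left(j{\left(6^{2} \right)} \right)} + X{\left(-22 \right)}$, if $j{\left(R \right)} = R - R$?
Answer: $- \frac{13}{4} \approx -3.25$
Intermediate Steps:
$j{\left(R \right)} = 0$
$I{\left(U \right)} = 2 U \left(139 + U\right)$
$X{\left(C \right)} = - \frac{13}{4}$ ($X{\left(C \right)} = -3 + \frac{1}{214 - 218} = -3 + \frac{1}{-4} = -3 - \frac{1}{4} = - \frac{13}{4}$)
$I{\left(j{\left(6^{2} \right)} \right)} + X{\left(-22 \right)} = 2 \cdot 0 \left(139 + 0\right) - \frac{13}{4} = 2 \cdot 0 \cdot 139 - \frac{13}{4} = 0 - \frac{13}{4} = - \frac{13}{4}$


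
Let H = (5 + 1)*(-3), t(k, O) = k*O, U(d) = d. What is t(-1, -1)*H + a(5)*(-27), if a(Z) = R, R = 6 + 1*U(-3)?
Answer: -99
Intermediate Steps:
R = 3 (R = 6 + 1*(-3) = 6 - 3 = 3)
t(k, O) = O*k
H = -18 (H = 6*(-3) = -18)
a(Z) = 3
t(-1, -1)*H + a(5)*(-27) = -1*(-1)*(-18) + 3*(-27) = 1*(-18) - 81 = -18 - 81 = -99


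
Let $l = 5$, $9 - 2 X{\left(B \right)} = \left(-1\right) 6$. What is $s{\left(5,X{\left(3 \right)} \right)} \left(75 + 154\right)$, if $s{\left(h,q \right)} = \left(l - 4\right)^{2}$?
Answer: $229$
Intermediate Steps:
$X{\left(B \right)} = \frac{15}{2}$ ($X{\left(B \right)} = \frac{9}{2} - \frac{\left(-1\right) 6}{2} = \frac{9}{2} - -3 = \frac{9}{2} + 3 = \frac{15}{2}$)
$s{\left(h,q \right)} = 1$ ($s{\left(h,q \right)} = \left(5 - 4\right)^{2} = 1^{2} = 1$)
$s{\left(5,X{\left(3 \right)} \right)} \left(75 + 154\right) = 1 \left(75 + 154\right) = 1 \cdot 229 = 229$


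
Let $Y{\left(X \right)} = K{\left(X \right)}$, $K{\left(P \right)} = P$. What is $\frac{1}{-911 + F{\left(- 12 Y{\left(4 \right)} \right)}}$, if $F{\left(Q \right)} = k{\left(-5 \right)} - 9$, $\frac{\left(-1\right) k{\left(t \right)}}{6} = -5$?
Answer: $- \frac{1}{890} \approx -0.0011236$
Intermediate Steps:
$k{\left(t \right)} = 30$ ($k{\left(t \right)} = \left(-6\right) \left(-5\right) = 30$)
$Y{\left(X \right)} = X$
$F{\left(Q \right)} = 21$ ($F{\left(Q \right)} = 30 - 9 = 21$)
$\frac{1}{-911 + F{\left(- 12 Y{\left(4 \right)} \right)}} = \frac{1}{-911 + 21} = \frac{1}{-890} = - \frac{1}{890}$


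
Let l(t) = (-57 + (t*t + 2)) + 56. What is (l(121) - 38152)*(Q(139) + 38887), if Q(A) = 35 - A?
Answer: -911788330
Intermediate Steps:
l(t) = 1 + t² (l(t) = (-57 + (t² + 2)) + 56 = (-57 + (2 + t²)) + 56 = (-55 + t²) + 56 = 1 + t²)
(l(121) - 38152)*(Q(139) + 38887) = ((1 + 121²) - 38152)*((35 - 1*139) + 38887) = ((1 + 14641) - 38152)*((35 - 139) + 38887) = (14642 - 38152)*(-104 + 38887) = -23510*38783 = -911788330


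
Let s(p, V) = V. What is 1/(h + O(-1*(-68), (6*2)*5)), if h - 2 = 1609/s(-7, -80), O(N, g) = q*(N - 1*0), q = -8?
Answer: -80/44969 ≈ -0.0017790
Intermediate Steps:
O(N, g) = -8*N (O(N, g) = -8*(N - 1*0) = -8*(N + 0) = -8*N)
h = -1449/80 (h = 2 + 1609/(-80) = 2 + 1609*(-1/80) = 2 - 1609/80 = -1449/80 ≈ -18.112)
1/(h + O(-1*(-68), (6*2)*5)) = 1/(-1449/80 - (-8)*(-68)) = 1/(-1449/80 - 8*68) = 1/(-1449/80 - 544) = 1/(-44969/80) = -80/44969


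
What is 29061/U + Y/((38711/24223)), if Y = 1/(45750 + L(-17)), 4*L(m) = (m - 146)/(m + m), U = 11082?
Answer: 2333282582635123/889759565092742 ≈ 2.6224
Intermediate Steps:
L(m) = (-146 + m)/(8*m) (L(m) = ((m - 146)/(m + m))/4 = ((-146 + m)/((2*m)))/4 = ((-146 + m)*(1/(2*m)))/4 = ((-146 + m)/(2*m))/4 = (-146 + m)/(8*m))
Y = 136/6222163 (Y = 1/(45750 + (⅛)*(-146 - 17)/(-17)) = 1/(45750 + (⅛)*(-1/17)*(-163)) = 1/(45750 + 163/136) = 1/(6222163/136) = 136/6222163 ≈ 2.1857e-5)
29061/U + Y/((38711/24223)) = 29061/11082 + 136/(6222163*((38711/24223))) = 29061*(1/11082) + 136/(6222163*((38711*(1/24223)))) = 9687/3694 + 136/(6222163*(38711/24223)) = 9687/3694 + (136/6222163)*(24223/38711) = 9687/3694 + 3294328/240866151893 = 2333282582635123/889759565092742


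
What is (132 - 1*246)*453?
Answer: -51642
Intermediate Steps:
(132 - 1*246)*453 = (132 - 246)*453 = -114*453 = -51642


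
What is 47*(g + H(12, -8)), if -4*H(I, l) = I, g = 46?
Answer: 2021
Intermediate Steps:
H(I, l) = -I/4
47*(g + H(12, -8)) = 47*(46 - ¼*12) = 47*(46 - 3) = 47*43 = 2021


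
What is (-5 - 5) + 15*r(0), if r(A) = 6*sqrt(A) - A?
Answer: -10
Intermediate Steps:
r(A) = -A + 6*sqrt(A)
(-5 - 5) + 15*r(0) = (-5 - 5) + 15*(-1*0 + 6*sqrt(0)) = -10 + 15*(0 + 6*0) = -10 + 15*(0 + 0) = -10 + 15*0 = -10 + 0 = -10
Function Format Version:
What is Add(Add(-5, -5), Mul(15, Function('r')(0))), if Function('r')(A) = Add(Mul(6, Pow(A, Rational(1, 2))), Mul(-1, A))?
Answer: -10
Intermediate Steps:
Function('r')(A) = Add(Mul(-1, A), Mul(6, Pow(A, Rational(1, 2))))
Add(Add(-5, -5), Mul(15, Function('r')(0))) = Add(Add(-5, -5), Mul(15, Add(Mul(-1, 0), Mul(6, Pow(0, Rational(1, 2)))))) = Add(-10, Mul(15, Add(0, Mul(6, 0)))) = Add(-10, Mul(15, Add(0, 0))) = Add(-10, Mul(15, 0)) = Add(-10, 0) = -10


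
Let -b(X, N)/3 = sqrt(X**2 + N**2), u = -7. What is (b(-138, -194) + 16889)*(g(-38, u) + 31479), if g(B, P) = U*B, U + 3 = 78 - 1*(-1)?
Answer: 482873399 - 171546*sqrt(14170) ≈ 4.6245e+8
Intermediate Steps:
U = 76 (U = -3 + (78 - 1*(-1)) = -3 + (78 + 1) = -3 + 79 = 76)
b(X, N) = -3*sqrt(N**2 + X**2) (b(X, N) = -3*sqrt(X**2 + N**2) = -3*sqrt(N**2 + X**2))
g(B, P) = 76*B
(b(-138, -194) + 16889)*(g(-38, u) + 31479) = (-3*sqrt((-194)**2 + (-138)**2) + 16889)*(76*(-38) + 31479) = (-3*sqrt(37636 + 19044) + 16889)*(-2888 + 31479) = (-6*sqrt(14170) + 16889)*28591 = (16889 - 6*sqrt(14170))*28591 = 482873399 - 171546*sqrt(14170)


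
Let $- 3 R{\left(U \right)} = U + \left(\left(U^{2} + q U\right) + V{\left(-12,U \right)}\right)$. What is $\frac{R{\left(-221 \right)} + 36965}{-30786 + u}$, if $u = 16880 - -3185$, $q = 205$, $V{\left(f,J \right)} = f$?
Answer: $- \frac{35864}{10721} \approx -3.3452$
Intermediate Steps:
$u = 20065$ ($u = 16880 + 3185 = 20065$)
$R{\left(U \right)} = 4 - \frac{206 U}{3} - \frac{U^{2}}{3}$ ($R{\left(U \right)} = - \frac{U - \left(12 - U^{2} - 205 U\right)}{3} = - \frac{U + \left(-12 + U^{2} + 205 U\right)}{3} = - \frac{-12 + U^{2} + 206 U}{3} = 4 - \frac{206 U}{3} - \frac{U^{2}}{3}$)
$\frac{R{\left(-221 \right)} + 36965}{-30786 + u} = \frac{\left(4 - - \frac{45526}{3} - \frac{\left(-221\right)^{2}}{3}\right) + 36965}{-30786 + 20065} = \frac{\left(4 + \frac{45526}{3} - \frac{48841}{3}\right) + 36965}{-10721} = \left(\left(4 + \frac{45526}{3} - \frac{48841}{3}\right) + 36965\right) \left(- \frac{1}{10721}\right) = \left(-1101 + 36965\right) \left(- \frac{1}{10721}\right) = 35864 \left(- \frac{1}{10721}\right) = - \frac{35864}{10721}$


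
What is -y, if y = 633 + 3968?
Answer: -4601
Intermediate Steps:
y = 4601
-y = -1*4601 = -4601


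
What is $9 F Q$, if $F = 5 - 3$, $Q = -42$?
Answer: $-756$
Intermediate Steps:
$F = 2$ ($F = 5 - 3 = 2$)
$9 F Q = 9 \cdot 2 \left(-42\right) = 18 \left(-42\right) = -756$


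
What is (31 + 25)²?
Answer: 3136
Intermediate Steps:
(31 + 25)² = 56² = 3136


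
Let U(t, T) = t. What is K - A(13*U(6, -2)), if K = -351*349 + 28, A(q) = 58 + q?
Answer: -122607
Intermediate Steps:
K = -122471 (K = -122499 + 28 = -122471)
K - A(13*U(6, -2)) = -122471 - (58 + 13*6) = -122471 - (58 + 78) = -122471 - 1*136 = -122471 - 136 = -122607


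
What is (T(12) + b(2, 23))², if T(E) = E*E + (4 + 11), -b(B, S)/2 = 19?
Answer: 14641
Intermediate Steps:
b(B, S) = -38 (b(B, S) = -2*19 = -38)
T(E) = 15 + E² (T(E) = E² + 15 = 15 + E²)
(T(12) + b(2, 23))² = ((15 + 12²) - 38)² = ((15 + 144) - 38)² = (159 - 38)² = 121² = 14641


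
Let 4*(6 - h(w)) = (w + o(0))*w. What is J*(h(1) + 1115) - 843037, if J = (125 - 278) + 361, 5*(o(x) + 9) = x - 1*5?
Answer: -609401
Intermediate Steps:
o(x) = -10 + x/5 (o(x) = -9 + (x - 1*5)/5 = -9 + (x - 5)/5 = -9 + (-5 + x)/5 = -9 + (-1 + x/5) = -10 + x/5)
J = 208 (J = -153 + 361 = 208)
h(w) = 6 - w*(-10 + w)/4 (h(w) = 6 - (w + (-10 + (⅕)*0))*w/4 = 6 - (w + (-10 + 0))*w/4 = 6 - (w - 10)*w/4 = 6 - (-10 + w)*w/4 = 6 - w*(-10 + w)/4)
J*(h(1) + 1115) - 843037 = 208*((6 - ¼*1² + (5/2)*1) + 1115) - 843037 = 208*((6 - ¼*1 + 5/2) + 1115) - 843037 = 208*((6 - ¼ + 5/2) + 1115) - 843037 = 208*(33/4 + 1115) - 843037 = 208*(4493/4) - 843037 = 233636 - 843037 = -609401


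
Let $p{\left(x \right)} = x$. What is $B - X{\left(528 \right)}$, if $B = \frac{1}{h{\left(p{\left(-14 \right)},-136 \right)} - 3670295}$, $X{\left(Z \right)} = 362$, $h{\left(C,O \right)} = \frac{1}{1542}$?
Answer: $- \frac{2048773351360}{5659594889} \approx -362.0$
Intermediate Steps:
$h{\left(C,O \right)} = \frac{1}{1542}$
$B = - \frac{1542}{5659594889}$ ($B = \frac{1}{\frac{1}{1542} - 3670295} = \frac{1}{- \frac{5659594889}{1542}} = - \frac{1542}{5659594889} \approx -2.7246 \cdot 10^{-7}$)
$B - X{\left(528 \right)} = - \frac{1542}{5659594889} - 362 = - \frac{2048773351360}{5659594889}$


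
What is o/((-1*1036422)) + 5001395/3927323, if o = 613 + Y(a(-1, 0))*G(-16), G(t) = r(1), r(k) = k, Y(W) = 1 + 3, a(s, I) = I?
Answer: 304772508847/239433174018 ≈ 1.2729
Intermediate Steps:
Y(W) = 4
G(t) = 1
o = 617 (o = 613 + 4*1 = 613 + 4 = 617)
o/((-1*1036422)) + 5001395/3927323 = 617/((-1*1036422)) + 5001395/3927323 = 617/(-1036422) + 5001395*(1/3927323) = 617*(-1/1036422) + 5001395/3927323 = -617/1036422 + 5001395/3927323 = 304772508847/239433174018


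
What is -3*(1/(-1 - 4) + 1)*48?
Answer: -576/5 ≈ -115.20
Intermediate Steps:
-3*(1/(-1 - 4) + 1)*48 = -3*(1/(-5) + 1)*48 = -3*(-⅕ + 1)*48 = -3*⅘*48 = -12/5*48 = -576/5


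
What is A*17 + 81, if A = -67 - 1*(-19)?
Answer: -735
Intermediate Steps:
A = -48 (A = -67 + 19 = -48)
A*17 + 81 = -48*17 + 81 = -816 + 81 = -735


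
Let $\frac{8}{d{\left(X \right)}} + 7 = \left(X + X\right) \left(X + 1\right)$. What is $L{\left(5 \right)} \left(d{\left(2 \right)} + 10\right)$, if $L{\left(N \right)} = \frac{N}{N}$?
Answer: $\frac{58}{5} \approx 11.6$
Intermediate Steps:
$d{\left(X \right)} = \frac{8}{-7 + 2 X \left(1 + X\right)}$ ($d{\left(X \right)} = \frac{8}{-7 + \left(X + X\right) \left(X + 1\right)} = \frac{8}{-7 + 2 X \left(1 + X\right)}$)
$L{\left(N \right)} = 1$
$L{\left(5 \right)} \left(d{\left(2 \right)} + 10\right) = 1 \left(\frac{8}{-7 + 2 \cdot 2 + 2 \cdot 2^{2}} + 10\right) = 1 \left(\frac{8}{-7 + 4 + 2 \cdot 4} + 10\right) = 1 \left(\frac{8}{-7 + 4 + 8} + 10\right) = 1 \left(\frac{8}{5} + 10\right) = 1 \cdot \frac{58}{5} = \frac{58}{5}$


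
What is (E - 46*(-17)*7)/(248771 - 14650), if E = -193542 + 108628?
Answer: -79440/234121 ≈ -0.33931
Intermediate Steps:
E = -84914
(E - 46*(-17)*7)/(248771 - 14650) = (-84914 - 46*(-17)*7)/(248771 - 14650) = (-84914 + 782*7)/234121 = (-84914 + 5474)*(1/234121) = -79440*1/234121 = -79440/234121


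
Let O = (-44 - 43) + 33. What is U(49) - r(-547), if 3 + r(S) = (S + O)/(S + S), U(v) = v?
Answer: 56287/1094 ≈ 51.451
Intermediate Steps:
O = -54 (O = -87 + 33 = -54)
r(S) = -3 + (-54 + S)/(2*S) (r(S) = -3 + (S - 54)/(S + S) = -3 + (-54 + S)/((2*S)) = -3 + (-54 + S)*(1/(2*S)) = -3 + (-54 + S)/(2*S))
U(49) - r(-547) = 49 - (-5/2 - 27/(-547)) = 49 - (-5/2 - 27*(-1/547)) = 49 - (-5/2 + 27/547) = 49 - 1*(-2681/1094) = 49 + 2681/1094 = 56287/1094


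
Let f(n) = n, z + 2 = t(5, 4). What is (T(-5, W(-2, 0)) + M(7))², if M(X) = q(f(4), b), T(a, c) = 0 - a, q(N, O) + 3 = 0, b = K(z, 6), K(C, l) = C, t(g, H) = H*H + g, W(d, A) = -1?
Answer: 4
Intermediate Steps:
t(g, H) = g + H² (t(g, H) = H² + g = g + H²)
z = 19 (z = -2 + (5 + 4²) = -2 + (5 + 16) = -2 + 21 = 19)
b = 19
q(N, O) = -3 (q(N, O) = -3 + 0 = -3)
T(a, c) = -a
M(X) = -3
(T(-5, W(-2, 0)) + M(7))² = (-1*(-5) - 3)² = (5 - 3)² = 2² = 4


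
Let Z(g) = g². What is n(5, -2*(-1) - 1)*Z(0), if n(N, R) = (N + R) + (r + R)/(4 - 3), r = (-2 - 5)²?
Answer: 0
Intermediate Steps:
r = 49 (r = (-7)² = 49)
n(N, R) = 49 + N + 2*R (n(N, R) = (N + R) + (49 + R)/(4 - 3) = (N + R) + (49 + R)/1 = (N + R) + (49 + R)*1 = (N + R) + (49 + R) = 49 + N + 2*R)
n(5, -2*(-1) - 1)*Z(0) = (49 + 5 + 2*(-2*(-1) - 1))*0² = (49 + 5 + 2*(2 - 1))*0 = (49 + 5 + 2*1)*0 = (49 + 5 + 2)*0 = 56*0 = 0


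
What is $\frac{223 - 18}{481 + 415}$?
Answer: $\frac{205}{896} \approx 0.22879$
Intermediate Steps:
$\frac{223 - 18}{481 + 415} = \frac{205}{896}$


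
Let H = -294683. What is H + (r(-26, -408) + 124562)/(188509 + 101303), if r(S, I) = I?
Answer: -42701272721/144906 ≈ -2.9468e+5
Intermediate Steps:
H + (r(-26, -408) + 124562)/(188509 + 101303) = -294683 + (-408 + 124562)/(188509 + 101303) = -294683 + 124154/289812 = -294683 + 124154*(1/289812) = -294683 + 62077/144906 = -42701272721/144906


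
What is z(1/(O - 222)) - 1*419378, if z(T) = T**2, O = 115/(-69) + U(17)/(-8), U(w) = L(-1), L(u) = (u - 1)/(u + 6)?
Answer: -75494703493442/180015889 ≈ -4.1938e+5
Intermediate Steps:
L(u) = (-1 + u)/(6 + u)
U(w) = -2/5 (U(w) = (-1 - 1)/(6 - 1) = -2/5)
O = -97/60 (O = 115/(-69) - 2/5/(-8) = 115*(-1/69) - 2/5*(-1/8) = -5/3 + 1/20 = -97/60 ≈ -1.6167)
z(1/(O - 222)) - 1*419378 = (1/(-97/60 - 222))**2 - 1*419378 = (1/(-13417/60))**2 - 419378 = (-60/13417)**2 - 419378 = 3600/180015889 - 419378 = -75494703493442/180015889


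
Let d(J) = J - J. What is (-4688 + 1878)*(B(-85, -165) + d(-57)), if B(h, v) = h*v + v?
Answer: -38946600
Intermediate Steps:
d(J) = 0
B(h, v) = v + h*v
(-4688 + 1878)*(B(-85, -165) + d(-57)) = (-4688 + 1878)*(-165*(1 - 85) + 0) = -2810*(-165*(-84) + 0) = -2810*(13860 + 0) = -2810*13860 = -38946600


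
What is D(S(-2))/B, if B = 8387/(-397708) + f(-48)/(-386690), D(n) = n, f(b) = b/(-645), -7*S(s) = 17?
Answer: 281050688665300/2440506966723 ≈ 115.16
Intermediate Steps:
S(s) = -17/7 (S(s) = -⅐*17 = -17/7)
f(b) = -b/645 (f(b) = b*(-1/645) = -b/645)
B = -348643852389/16532393450900 (B = 8387/(-397708) - 1/645*(-48)/(-386690) = 8387*(-1/397708) + (16/215)*(-1/386690) = -8387/397708 - 8/41569175 = -348643852389/16532393450900 ≈ -0.021089)
D(S(-2))/B = -17/(7*(-348643852389/16532393450900)) = -17/7*(-16532393450900/348643852389) = 281050688665300/2440506966723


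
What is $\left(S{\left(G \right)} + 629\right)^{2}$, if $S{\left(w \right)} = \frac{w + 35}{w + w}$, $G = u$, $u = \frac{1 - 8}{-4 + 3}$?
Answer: $399424$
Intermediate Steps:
$u = 7$ ($u = - \frac{7}{-1} = \left(-7\right) \left(-1\right) = 7$)
$G = 7$
$S{\left(w \right)} = \frac{35 + w}{2 w}$
$\left(S{\left(G \right)} + 629\right)^{2} = \left(\frac{35 + 7}{2 \cdot 7} + 629\right)^{2} = \left(\frac{1}{2} \cdot \frac{1}{7} \cdot 42 + 629\right)^{2} = \left(3 + 629\right)^{2} = 632^{2} = 399424$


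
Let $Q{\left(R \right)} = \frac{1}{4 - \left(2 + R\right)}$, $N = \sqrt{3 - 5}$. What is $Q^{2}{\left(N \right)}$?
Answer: $\frac{1}{\left(2 - i \sqrt{2}\right)^{2}} \approx 0.055556 + 0.15713 i$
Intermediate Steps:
$N = i \sqrt{2}$ ($N = \sqrt{-2} = i \sqrt{2} \approx 1.4142 i$)
$Q{\left(R \right)} = \frac{1}{2 - R}$
$Q^{2}{\left(N \right)} = \left(- \frac{1}{-2 + i \sqrt{2}}\right)^{2} = \frac{1}{\left(-2 + i \sqrt{2}\right)^{2}}$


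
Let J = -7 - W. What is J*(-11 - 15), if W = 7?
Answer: 364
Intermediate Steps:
J = -14 (J = -7 - 1*7 = -7 - 7 = -14)
J*(-11 - 15) = -14*(-11 - 15) = -14*(-26) = 364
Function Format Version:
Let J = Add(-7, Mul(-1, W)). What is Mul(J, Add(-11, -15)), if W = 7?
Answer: 364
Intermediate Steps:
J = -14 (J = Add(-7, Mul(-1, 7)) = Add(-7, -7) = -14)
Mul(J, Add(-11, -15)) = Mul(-14, Add(-11, -15)) = Mul(-14, -26) = 364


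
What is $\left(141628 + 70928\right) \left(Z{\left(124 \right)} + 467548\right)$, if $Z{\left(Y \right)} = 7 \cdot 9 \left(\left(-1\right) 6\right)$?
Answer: $99299786520$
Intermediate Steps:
$Z{\left(Y \right)} = -378$ ($Z{\left(Y \right)} = 63 \left(-6\right) = -378$)
$\left(141628 + 70928\right) \left(Z{\left(124 \right)} + 467548\right) = \left(141628 + 70928\right) \left(-378 + 467548\right) = 212556 \cdot 467170 = 99299786520$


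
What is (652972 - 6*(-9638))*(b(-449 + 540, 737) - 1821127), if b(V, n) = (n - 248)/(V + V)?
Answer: -117795419725000/91 ≈ -1.2945e+12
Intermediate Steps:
b(V, n) = (-248 + n)/(2*V) (b(V, n) = (-248 + n)/((2*V)) = (-248 + n)*(1/(2*V)) = (-248 + n)/(2*V))
(652972 - 6*(-9638))*(b(-449 + 540, 737) - 1821127) = (652972 - 6*(-9638))*((-248 + 737)/(2*(-449 + 540)) - 1821127) = (652972 + 57828)*((½)*489/91 - 1821127) = 710800*((½)*(1/91)*489 - 1821127) = 710800*(489/182 - 1821127) = 710800*(-331444625/182) = -117795419725000/91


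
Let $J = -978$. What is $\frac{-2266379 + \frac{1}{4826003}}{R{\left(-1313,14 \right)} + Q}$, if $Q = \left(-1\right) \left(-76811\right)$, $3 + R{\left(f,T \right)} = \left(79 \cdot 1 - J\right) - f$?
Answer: $- \frac{5468775926568}{191056632767} \approx -28.624$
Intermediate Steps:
$R{\left(f,T \right)} = 1054 - f$ ($R{\left(f,T \right)} = -3 - \left(-1057 + f\right) = 1054 - f$)
$Q = 76811$
$\frac{-2266379 + \frac{1}{4826003}}{R{\left(-1313,14 \right)} + Q} = \frac{-2266379 + \frac{1}{4826003}}{\left(1054 - -1313\right) + 76811} = \frac{-2266379 + \frac{1}{4826003}}{\left(1054 + 1313\right) + 76811} = - \frac{10937551853136}{4826003 \left(2367 + 76811\right)} = - \frac{10937551853136}{4826003 \cdot 79178} = \left(- \frac{10937551853136}{4826003}\right) \frac{1}{79178} = - \frac{5468775926568}{191056632767}$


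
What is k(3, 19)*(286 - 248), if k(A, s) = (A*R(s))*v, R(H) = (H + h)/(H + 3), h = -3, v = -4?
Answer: -3648/11 ≈ -331.64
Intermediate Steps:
R(H) = (-3 + H)/(3 + H) (R(H) = (H - 3)/(H + 3) = (-3 + H)/(3 + H))
k(A, s) = -4*A*(-3 + s)/(3 + s) (k(A, s) = (A*((-3 + s)/(3 + s)))*(-4) = (A*(-3 + s)/(3 + s))*(-4) = -4*A*(-3 + s)/(3 + s))
k(3, 19)*(286 - 248) = (4*3*(3 - 1*19)/(3 + 19))*(286 - 248) = (4*3*(3 - 19)/22)*38 = (4*3*(1/22)*(-16))*38 = -96/11*38 = -3648/11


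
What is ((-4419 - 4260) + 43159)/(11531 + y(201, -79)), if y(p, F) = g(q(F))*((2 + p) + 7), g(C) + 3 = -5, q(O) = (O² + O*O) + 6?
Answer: 34480/9851 ≈ 3.5002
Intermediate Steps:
q(O) = 6 + 2*O² (q(O) = (O² + O²) + 6 = 2*O² + 6 = 6 + 2*O²)
g(C) = -8 (g(C) = -3 - 5 = -8)
y(p, F) = -72 - 8*p (y(p, F) = -8*((2 + p) + 7) = -8*(9 + p) = -72 - 8*p)
((-4419 - 4260) + 43159)/(11531 + y(201, -79)) = ((-4419 - 4260) + 43159)/(11531 + (-72 - 8*201)) = (-8679 + 43159)/(11531 + (-72 - 1608)) = 34480/(11531 - 1680) = 34480/9851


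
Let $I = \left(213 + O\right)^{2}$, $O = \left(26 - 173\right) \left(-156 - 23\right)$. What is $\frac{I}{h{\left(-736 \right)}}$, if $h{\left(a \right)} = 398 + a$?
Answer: $- \frac{351814338}{169} \approx -2.0817 \cdot 10^{6}$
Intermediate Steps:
$O = 26313$ ($O = \left(-147\right) \left(-179\right) = 26313$)
$I = 703628676$ ($I = \left(213 + 26313\right)^{2} = 26526^{2} = 703628676$)
$\frac{I}{h{\left(-736 \right)}} = \frac{703628676}{398 - 736} = \frac{703628676}{-338} = 703628676 \left(- \frac{1}{338}\right) = - \frac{351814338}{169}$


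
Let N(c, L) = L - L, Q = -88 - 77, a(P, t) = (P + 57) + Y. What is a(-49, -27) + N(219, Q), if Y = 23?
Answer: 31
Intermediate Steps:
a(P, t) = 80 + P (a(P, t) = (P + 57) + 23 = (57 + P) + 23 = 80 + P)
Q = -165
N(c, L) = 0
a(-49, -27) + N(219, Q) = (80 - 49) + 0 = 31 + 0 = 31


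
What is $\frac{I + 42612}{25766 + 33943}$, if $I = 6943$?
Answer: $\frac{49555}{59709} \approx 0.82994$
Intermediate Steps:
$\frac{I + 42612}{25766 + 33943} = \frac{6943 + 42612}{25766 + 33943} = \frac{49555}{59709}$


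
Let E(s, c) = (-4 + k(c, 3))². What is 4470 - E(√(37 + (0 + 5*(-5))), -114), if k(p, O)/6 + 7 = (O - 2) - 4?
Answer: 374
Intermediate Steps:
k(p, O) = -78 + 6*O (k(p, O) = -42 + 6*((O - 2) - 4) = -42 + 6*((-2 + O) - 4) = -42 + 6*(-6 + O) = -42 + (-36 + 6*O) = -78 + 6*O)
E(s, c) = 4096 (E(s, c) = (-4 + (-78 + 6*3))² = (-4 + (-78 + 18))² = (-4 - 60)² = (-64)² = 4096)
4470 - E(√(37 + (0 + 5*(-5))), -114) = 4470 - 1*4096 = 4470 - 4096 = 374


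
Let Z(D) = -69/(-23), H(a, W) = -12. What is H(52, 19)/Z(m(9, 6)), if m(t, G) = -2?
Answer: -4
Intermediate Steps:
Z(D) = 3 (Z(D) = -69*(-1/23) = 3)
H(52, 19)/Z(m(9, 6)) = -12/3 = -12*⅓ = -4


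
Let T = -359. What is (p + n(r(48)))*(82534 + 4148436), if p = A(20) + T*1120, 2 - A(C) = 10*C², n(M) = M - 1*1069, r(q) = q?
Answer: -1722423656030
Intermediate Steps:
n(M) = -1069 + M (n(M) = M - 1069 = -1069 + M)
A(C) = 2 - 10*C²
p = -406078 (p = (2 - 10*20²) - 359*1120 = (2 - 10*400) - 402080 = (2 - 4000) - 402080 = -3998 - 402080 = -406078)
(p + n(r(48)))*(82534 + 4148436) = (-406078 + (-1069 + 48))*(82534 + 4148436) = (-406078 - 1021)*4230970 = -407099*4230970 = -1722423656030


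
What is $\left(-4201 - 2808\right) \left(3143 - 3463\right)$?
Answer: $2242880$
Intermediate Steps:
$\left(-4201 - 2808\right) \left(3143 - 3463\right) = \left(-7009\right) \left(-320\right) = 2242880$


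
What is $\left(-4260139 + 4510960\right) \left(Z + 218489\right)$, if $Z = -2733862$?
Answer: $-630908371233$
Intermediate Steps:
$\left(-4260139 + 4510960\right) \left(Z + 218489\right) = \left(-4260139 + 4510960\right) \left(-2733862 + 218489\right) = 250821 \left(-2515373\right) = -630908371233$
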